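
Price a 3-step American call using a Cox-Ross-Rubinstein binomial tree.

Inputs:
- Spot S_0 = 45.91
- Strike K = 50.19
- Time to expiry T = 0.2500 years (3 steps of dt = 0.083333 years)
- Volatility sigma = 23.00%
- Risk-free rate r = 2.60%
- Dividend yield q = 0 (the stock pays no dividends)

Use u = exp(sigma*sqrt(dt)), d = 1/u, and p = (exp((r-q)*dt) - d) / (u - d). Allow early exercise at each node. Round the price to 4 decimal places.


dt = T/N = 0.083333
u = exp(sigma*sqrt(dt)) = 1.068649; d = 1/u = 0.935761
p = (exp((r-q)*dt) - d) / (u - d) = 0.499729
Discount per step: exp(-r*dt) = 0.997836
Stock lattice S(k, i) with i counting down-moves:
  k=0: S(0,0) = 45.9100
  k=1: S(1,0) = 49.0617; S(1,1) = 42.9608
  k=2: S(2,0) = 52.4297; S(2,1) = 45.9100; S(2,2) = 40.2010
  k=3: S(3,0) = 56.0290; S(3,1) = 49.0617; S(3,2) = 42.9608; S(3,3) = 37.6185
Terminal payoffs V(N, i) = max(S_T - K, 0):
  V(3,0) = 5.838966; V(3,1) = 0.000000; V(3,2) = 0.000000; V(3,3) = 0.000000
Backward induction: V(k, i) = exp(-r*dt) * [p * V(k+1, i) + (1-p) * V(k+1, i+1)]; then take max(V_cont, immediate exercise) for American.
  V(2,0) = exp(-r*dt) * [p*5.838966 + (1-p)*0.000000] = 2.911587; exercise = 2.239715; V(2,0) = max -> 2.911587
  V(2,1) = exp(-r*dt) * [p*0.000000 + (1-p)*0.000000] = 0.000000; exercise = 0.000000; V(2,1) = max -> 0.000000
  V(2,2) = exp(-r*dt) * [p*0.000000 + (1-p)*0.000000] = 0.000000; exercise = 0.000000; V(2,2) = max -> 0.000000
  V(1,0) = exp(-r*dt) * [p*2.911587 + (1-p)*0.000000] = 1.451857; exercise = 0.000000; V(1,0) = max -> 1.451857
  V(1,1) = exp(-r*dt) * [p*0.000000 + (1-p)*0.000000] = 0.000000; exercise = 0.000000; V(1,1) = max -> 0.000000
  V(0,0) = exp(-r*dt) * [p*1.451857 + (1-p)*0.000000] = 0.723965; exercise = 0.000000; V(0,0) = max -> 0.723965

Answer: Price = V(0,0) = 0.7240


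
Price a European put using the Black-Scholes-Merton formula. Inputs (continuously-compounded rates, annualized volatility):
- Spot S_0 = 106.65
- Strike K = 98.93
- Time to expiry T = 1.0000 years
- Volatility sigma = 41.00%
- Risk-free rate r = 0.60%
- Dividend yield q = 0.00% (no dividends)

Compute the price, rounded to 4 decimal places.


Answer: Price = 12.8122

Derivation:
d1 = (ln(S/K) + (r - q + 0.5*sigma^2) * T) / (sigma * sqrt(T)) = 0.40290223
d2 = d1 - sigma * sqrt(T) = -0.00709777
exp(-rT) = 0.99401796; exp(-qT) = 1.00000000
P = K * exp(-rT) * N(-d2) - S_0 * exp(-qT) * N(-d1)
N(-d1) = 0.34351007; N(-d2) = 0.50283158
P = 98.9300 * 0.99401796 * 0.50283158 - 106.6500 * 1.00000000 * 0.34351007 = 12.8122


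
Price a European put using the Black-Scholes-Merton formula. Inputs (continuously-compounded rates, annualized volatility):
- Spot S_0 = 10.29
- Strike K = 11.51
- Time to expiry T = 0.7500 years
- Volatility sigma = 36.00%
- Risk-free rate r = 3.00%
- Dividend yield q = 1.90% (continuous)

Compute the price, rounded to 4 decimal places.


d1 = (ln(S/K) + (r - q + 0.5*sigma^2) * T) / (sigma * sqrt(T)) = -0.17703379
d2 = d1 - sigma * sqrt(T) = -0.48880293
exp(-rT) = 0.97775124; exp(-qT) = 0.98585105
P = K * exp(-rT) * N(-d2) - S_0 * exp(-qT) * N(-d1)
N(-d1) = 0.57025908; N(-d2) = 0.68750939
P = 11.5100 * 0.97775124 * 0.68750939 - 10.2900 * 0.98585105 * 0.57025908 = 1.9522

Answer: Price = 1.9522


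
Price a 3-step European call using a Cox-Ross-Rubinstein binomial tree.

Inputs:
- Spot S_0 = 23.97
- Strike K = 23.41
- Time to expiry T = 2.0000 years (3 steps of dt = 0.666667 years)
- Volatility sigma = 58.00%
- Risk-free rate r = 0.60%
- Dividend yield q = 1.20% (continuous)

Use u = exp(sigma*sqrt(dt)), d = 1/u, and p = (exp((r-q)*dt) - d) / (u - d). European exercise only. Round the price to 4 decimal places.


Answer: Price = V(0,0) = 8.0992

Derivation:
dt = T/N = 0.666667
u = exp(sigma*sqrt(dt)) = 1.605713; d = 1/u = 0.622776
p = (exp((r-q)*dt) - d) / (u - d) = 0.379711
Discount per step: exp(-r*dt) = 0.996008
Stock lattice S(k, i) with i counting down-moves:
  k=0: S(0,0) = 23.9700
  k=1: S(1,0) = 38.4889; S(1,1) = 14.9279
  k=2: S(2,0) = 61.8022; S(2,1) = 23.9700; S(2,2) = 9.2968
  k=3: S(3,0) = 99.2366; S(3,1) = 38.4889; S(3,2) = 14.9279; S(3,3) = 5.7898
Terminal payoffs V(N, i) = max(S_T - K, 0):
  V(3,0) = 75.826620; V(3,1) = 15.078945; V(3,2) = 0.000000; V(3,3) = 0.000000
Backward induction: V(k, i) = exp(-r*dt) * [p * V(k+1, i) + (1-p) * V(k+1, i+1)].
  V(2,0) = exp(-r*dt) * [p*75.826620 + (1-p)*15.078945] = 37.993215
  V(2,1) = exp(-r*dt) * [p*15.078945 + (1-p)*0.000000] = 5.702781
  V(2,2) = exp(-r*dt) * [p*0.000000 + (1-p)*0.000000] = 0.000000
  V(1,0) = exp(-r*dt) * [p*37.993215 + (1-p)*5.702781] = 17.892095
  V(1,1) = exp(-r*dt) * [p*5.702781 + (1-p)*0.000000] = 2.156763
  V(0,0) = exp(-r*dt) * [p*17.892095 + (1-p)*2.156763] = 8.099177


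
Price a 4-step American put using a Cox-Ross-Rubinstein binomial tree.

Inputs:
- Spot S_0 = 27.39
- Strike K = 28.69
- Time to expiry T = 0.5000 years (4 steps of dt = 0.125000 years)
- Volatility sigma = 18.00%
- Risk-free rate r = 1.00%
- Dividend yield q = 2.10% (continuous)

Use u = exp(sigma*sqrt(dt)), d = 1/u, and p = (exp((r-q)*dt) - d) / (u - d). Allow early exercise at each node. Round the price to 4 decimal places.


dt = T/N = 0.125000
u = exp(sigma*sqrt(dt)) = 1.065708; d = 1/u = 0.938343
p = (exp((r-q)*dt) - d) / (u - d) = 0.473307
Discount per step: exp(-r*dt) = 0.998751
Stock lattice S(k, i) with i counting down-moves:
  k=0: S(0,0) = 27.3900
  k=1: S(1,0) = 29.1897; S(1,1) = 25.7012
  k=2: S(2,0) = 31.1078; S(2,1) = 27.3900; S(2,2) = 24.1166
  k=3: S(3,0) = 33.1518; S(3,1) = 29.1897; S(3,2) = 25.7012; S(3,3) = 22.6296
  k=4: S(4,0) = 35.3301; S(4,1) = 31.1078; S(4,2) = 27.3900; S(4,3) = 24.1166; S(4,4) = 21.2343
Terminal payoffs V(N, i) = max(K - S_T, 0):
  V(4,0) = 0.000000; V(4,1) = 0.000000; V(4,2) = 1.300000; V(4,3) = 4.573439; V(4,4) = 7.455663
Backward induction: V(k, i) = exp(-r*dt) * [p * V(k+1, i) + (1-p) * V(k+1, i+1)]; then take max(V_cont, immediate exercise) for American.
  V(3,0) = exp(-r*dt) * [p*0.000000 + (1-p)*0.000000] = 0.000000; exercise = 0.000000; V(3,0) = max -> 0.000000
  V(3,1) = exp(-r*dt) * [p*0.000000 + (1-p)*1.300000] = 0.683845; exercise = 0.000000; V(3,1) = max -> 0.683845
  V(3,2) = exp(-r*dt) * [p*1.300000 + (1-p)*4.573439] = 3.020319; exercise = 2.988782; V(3,2) = max -> 3.020319
  V(3,3) = exp(-r*dt) * [p*4.573439 + (1-p)*7.455663] = 6.083876; exercise = 6.060392; V(3,3) = max -> 6.083876
  V(2,0) = exp(-r*dt) * [p*0.000000 + (1-p)*0.683845] = 0.359727; exercise = 0.000000; V(2,0) = max -> 0.359727
  V(2,1) = exp(-r*dt) * [p*0.683845 + (1-p)*3.020319] = 1.912058; exercise = 1.300000; V(2,1) = max -> 1.912058
  V(2,2) = exp(-r*dt) * [p*3.020319 + (1-p)*6.083876] = 4.628084; exercise = 4.573439; V(2,2) = max -> 4.628084
  V(1,0) = exp(-r*dt) * [p*0.359727 + (1-p)*1.912058] = 1.175858; exercise = 0.000000; V(1,0) = max -> 1.175858
  V(1,1) = exp(-r*dt) * [p*1.912058 + (1-p)*4.628084] = 3.338394; exercise = 2.988782; V(1,1) = max -> 3.338394
  V(0,0) = exp(-r*dt) * [p*1.175858 + (1-p)*3.338394] = 2.311958; exercise = 1.300000; V(0,0) = max -> 2.311958

Answer: Price = V(0,0) = 2.3120


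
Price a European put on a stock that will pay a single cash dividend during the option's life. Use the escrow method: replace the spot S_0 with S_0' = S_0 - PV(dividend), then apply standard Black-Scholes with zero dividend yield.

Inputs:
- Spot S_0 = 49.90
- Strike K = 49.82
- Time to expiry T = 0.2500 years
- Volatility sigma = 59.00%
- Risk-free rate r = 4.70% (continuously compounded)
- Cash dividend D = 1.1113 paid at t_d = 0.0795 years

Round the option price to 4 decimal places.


PV(D) = D * exp(-r * t_d) = 1.1113 * 0.99627047 = 1.10715538
S_0' = S_0 - PV(D) = 49.9000 - 1.10715538 = 48.79284462
d1 = (ln(S_0'/K) + (r + sigma^2/2)*T) / (sigma*sqrt(T)) = 0.11671073
d2 = d1 - sigma*sqrt(T) = -0.17828927
exp(-rT) = 0.98831876
N(-d1) = 0.45354464; N(-d2) = 0.57075210
P = K * exp(-rT) * N(-d2) - S_0' * N(-d1) = 49.8200 * 0.98831876 * 0.57075210 - 48.79284462 * 0.45354464 = 5.9730

Answer: Price = 5.9730


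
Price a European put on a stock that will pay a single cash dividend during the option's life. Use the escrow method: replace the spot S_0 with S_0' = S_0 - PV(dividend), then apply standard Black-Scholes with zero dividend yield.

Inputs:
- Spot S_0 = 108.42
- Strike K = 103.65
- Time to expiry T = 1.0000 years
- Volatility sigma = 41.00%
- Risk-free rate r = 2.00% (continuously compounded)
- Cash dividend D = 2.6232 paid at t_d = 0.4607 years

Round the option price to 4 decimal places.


PV(D) = D * exp(-r * t_d) = 2.6232 * 0.99082832 = 2.59914085
S_0' = S_0 - PV(D) = 108.4200 - 2.59914085 = 105.82085915
d1 = (ln(S_0'/K) + (r + sigma^2/2)*T) / (sigma*sqrt(T)) = 0.30433614
d2 = d1 - sigma*sqrt(T) = -0.10566386
exp(-rT) = 0.98019867
N(-d1) = 0.38043591; N(-d2) = 0.54207547
P = K * exp(-rT) * N(-d2) - S_0' * N(-d1) = 103.6500 * 0.98019867 * 0.54207547 - 105.82085915 * 0.38043591 = 14.8155

Answer: Price = 14.8155


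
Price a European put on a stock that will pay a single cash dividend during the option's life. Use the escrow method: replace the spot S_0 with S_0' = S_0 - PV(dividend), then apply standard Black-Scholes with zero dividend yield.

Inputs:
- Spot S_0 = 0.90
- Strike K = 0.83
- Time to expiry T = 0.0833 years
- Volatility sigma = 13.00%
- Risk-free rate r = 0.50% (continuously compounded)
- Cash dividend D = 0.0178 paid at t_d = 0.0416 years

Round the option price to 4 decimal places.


Answer: Price = 0.0007

Derivation:
PV(D) = D * exp(-r * t_d) = 0.0178 * 0.99979202 = 0.01779630
S_0' = S_0 - PV(D) = 0.9000 - 0.01779630 = 0.88220370
d1 = (ln(S_0'/K) + (r + sigma^2/2)*T) / (sigma*sqrt(T)) = 1.65557665
d2 = d1 - sigma*sqrt(T) = 1.61805639
exp(-rT) = 0.99958359
N(-d1) = 0.04890379; N(-d2) = 0.05282522
P = K * exp(-rT) * N(-d2) - S_0' * N(-d1) = 0.8300 * 0.99958359 * 0.05282522 - 0.88220370 * 0.04890379 = 0.0007


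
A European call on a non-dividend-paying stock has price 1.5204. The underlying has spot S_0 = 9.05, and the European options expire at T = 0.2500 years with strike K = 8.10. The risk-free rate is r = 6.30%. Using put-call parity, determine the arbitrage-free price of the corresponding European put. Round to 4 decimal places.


Put-call parity: C - P = S_0 * exp(-qT) - K * exp(-rT).
S_0 * exp(-qT) = 9.0500 * 1.00000000 = 9.05000000
K * exp(-rT) = 8.1000 * 0.98437338 = 7.97342440
P = C - S*exp(-qT) + K*exp(-rT)
P = 1.5204 - 9.05000000 + 7.97342440 = 0.4438

Answer: Put price = 0.4438


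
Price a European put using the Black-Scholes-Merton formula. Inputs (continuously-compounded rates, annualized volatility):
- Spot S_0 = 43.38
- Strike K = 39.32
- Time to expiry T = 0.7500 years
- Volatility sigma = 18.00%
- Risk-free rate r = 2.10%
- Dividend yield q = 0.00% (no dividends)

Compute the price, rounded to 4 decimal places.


Answer: Price = 0.8636

Derivation:
d1 = (ln(S/K) + (r - q + 0.5*sigma^2) * T) / (sigma * sqrt(T)) = 0.80935020
d2 = d1 - sigma * sqrt(T) = 0.65346563
exp(-rT) = 0.98437338; exp(-qT) = 1.00000000
P = K * exp(-rT) * N(-d2) - S_0 * exp(-qT) * N(-d1)
N(-d1) = 0.20915687; N(-d2) = 0.25672807
P = 39.3200 * 0.98437338 * 0.25672807 - 43.3800 * 1.00000000 * 0.20915687 = 0.8636


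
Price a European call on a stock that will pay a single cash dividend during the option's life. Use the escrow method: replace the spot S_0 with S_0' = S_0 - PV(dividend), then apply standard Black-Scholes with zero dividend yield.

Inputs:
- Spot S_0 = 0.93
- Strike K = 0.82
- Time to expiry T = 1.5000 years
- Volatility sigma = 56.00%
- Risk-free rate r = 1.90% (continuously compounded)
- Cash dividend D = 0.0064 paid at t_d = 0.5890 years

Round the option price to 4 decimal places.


Answer: Price = 0.2993

Derivation:
PV(D) = D * exp(-r * t_d) = 0.0064 * 0.98887139 = 0.00632878
S_0' = S_0 - PV(D) = 0.9300 - 0.00632878 = 0.92367122
d1 = (ln(S_0'/K) + (r + sigma^2/2)*T) / (sigma*sqrt(T)) = 0.55806353
d2 = d1 - sigma*sqrt(T) = -0.12779360
exp(-rT) = 0.97190229
N(d1) = 0.71159950; N(d2) = 0.44915616
C = S_0' * N(d1) - K * exp(-rT) * N(d2) = 0.92367122 * 0.71159950 - 0.8200 * 0.97190229 * 0.44915616 = 0.2993


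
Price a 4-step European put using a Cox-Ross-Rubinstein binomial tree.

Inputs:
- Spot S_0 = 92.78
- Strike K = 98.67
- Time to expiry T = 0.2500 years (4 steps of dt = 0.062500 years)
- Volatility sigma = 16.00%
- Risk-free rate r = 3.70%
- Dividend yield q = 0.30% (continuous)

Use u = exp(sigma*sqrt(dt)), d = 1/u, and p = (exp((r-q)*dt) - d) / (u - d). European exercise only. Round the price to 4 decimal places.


dt = T/N = 0.062500
u = exp(sigma*sqrt(dt)) = 1.040811; d = 1/u = 0.960789
p = (exp((r-q)*dt) - d) / (u - d) = 0.516585
Discount per step: exp(-r*dt) = 0.997690
Stock lattice S(k, i) with i counting down-moves:
  k=0: S(0,0) = 92.7800
  k=1: S(1,0) = 96.5664; S(1,1) = 89.1420
  k=2: S(2,0) = 100.5074; S(2,1) = 92.7800; S(2,2) = 85.6467
  k=3: S(3,0) = 104.6092; S(3,1) = 96.5664; S(3,2) = 89.1420; S(3,3) = 82.2885
  k=4: S(4,0) = 108.8783; S(4,1) = 100.5074; S(4,2) = 92.7800; S(4,3) = 85.6467; S(4,4) = 79.0619
Terminal payoffs V(N, i) = max(K - S_T, 0):
  V(4,0) = 0.000000; V(4,1) = 0.000000; V(4,2) = 5.890000; V(4,3) = 13.023265; V(4,4) = 19.608099
Backward induction: V(k, i) = exp(-r*dt) * [p * V(k+1, i) + (1-p) * V(k+1, i+1)].
  V(3,0) = exp(-r*dt) * [p*0.000000 + (1-p)*0.000000] = 0.000000
  V(3,1) = exp(-r*dt) * [p*0.000000 + (1-p)*5.890000] = 2.840738
  V(3,2) = exp(-r*dt) * [p*5.890000 + (1-p)*13.023265] = 9.316758
  V(3,3) = exp(-r*dt) * [p*13.023265 + (1-p)*19.608099] = 16.169039
  V(2,0) = exp(-r*dt) * [p*0.000000 + (1-p)*2.840738] = 1.370083
  V(2,1) = exp(-r*dt) * [p*2.840738 + (1-p)*9.316758] = 5.957550
  V(2,2) = exp(-r*dt) * [p*9.316758 + (1-p)*16.169039] = 12.600082
  V(1,0) = exp(-r*dt) * [p*1.370083 + (1-p)*5.957550] = 3.579447
  V(1,1) = exp(-r*dt) * [p*5.957550 + (1-p)*12.600082] = 9.147472
  V(0,0) = exp(-r*dt) * [p*3.579447 + (1-p)*9.147472] = 6.256628

Answer: Price = V(0,0) = 6.2566


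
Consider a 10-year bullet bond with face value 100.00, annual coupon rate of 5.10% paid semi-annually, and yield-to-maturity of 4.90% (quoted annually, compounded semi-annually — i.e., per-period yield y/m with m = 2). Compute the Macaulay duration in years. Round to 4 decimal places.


Coupon per period c = face * coupon_rate / m = 2.550000
Periods per year m = 2; per-period yield y/m = 0.024500
Number of cashflows N = 20
Cashflows (t years, CF_t, discount factor 1/(1+y/m)^(m*t), PV):
  t = 0.5000: CF_t = 2.550000, DF = 0.976086, PV = 2.489019
  t = 1.0000: CF_t = 2.550000, DF = 0.952744, PV = 2.429496
  t = 1.5000: CF_t = 2.550000, DF = 0.929960, PV = 2.371397
  t = 2.0000: CF_t = 2.550000, DF = 0.907721, PV = 2.314687
  t = 2.5000: CF_t = 2.550000, DF = 0.886013, PV = 2.259334
  t = 3.0000: CF_t = 2.550000, DF = 0.864825, PV = 2.205304
  t = 3.5000: CF_t = 2.550000, DF = 0.844143, PV = 2.152566
  t = 4.0000: CF_t = 2.550000, DF = 0.823957, PV = 2.101089
  t = 4.5000: CF_t = 2.550000, DF = 0.804252, PV = 2.050843
  t = 5.0000: CF_t = 2.550000, DF = 0.785019, PV = 2.001799
  t = 5.5000: CF_t = 2.550000, DF = 0.766246, PV = 1.953928
  t = 6.0000: CF_t = 2.550000, DF = 0.747922, PV = 1.907202
  t = 6.5000: CF_t = 2.550000, DF = 0.730036, PV = 1.861593
  t = 7.0000: CF_t = 2.550000, DF = 0.712578, PV = 1.817074
  t = 7.5000: CF_t = 2.550000, DF = 0.695538, PV = 1.773621
  t = 8.0000: CF_t = 2.550000, DF = 0.678904, PV = 1.731206
  t = 8.5000: CF_t = 2.550000, DF = 0.662669, PV = 1.689806
  t = 9.0000: CF_t = 2.550000, DF = 0.646822, PV = 1.649396
  t = 9.5000: CF_t = 2.550000, DF = 0.631354, PV = 1.609952
  t = 10.0000: CF_t = 102.550000, DF = 0.616255, PV = 63.196992
Price P = sum_t PV_t = 101.566304
Macaulay numerator sum_t t * PV_t:
  t * PV_t at t = 0.5000: 1.244510
  t * PV_t at t = 1.0000: 2.429496
  t * PV_t at t = 1.5000: 3.557096
  t * PV_t at t = 2.0000: 4.629375
  t * PV_t at t = 2.5000: 5.648334
  t * PV_t at t = 3.0000: 6.615911
  t * PV_t at t = 3.5000: 7.533980
  t * PV_t at t = 4.0000: 8.404357
  t * PV_t at t = 4.5000: 9.228796
  t * PV_t at t = 5.0000: 10.008997
  t * PV_t at t = 5.5000: 10.746605
  t * PV_t at t = 6.0000: 11.443210
  t * PV_t at t = 6.5000: 12.100352
  t * PV_t at t = 7.0000: 12.719521
  t * PV_t at t = 7.5000: 13.302155
  t * PV_t at t = 8.0000: 13.849649
  t * PV_t at t = 8.5000: 14.363350
  t * PV_t at t = 9.0000: 14.844561
  t * PV_t at t = 9.5000: 15.294543
  t * PV_t at t = 10.0000: 631.969923
Macaulay duration D = (sum_t t * PV_t) / P = 809.934720 / 101.566304 = 7.974443

Answer: Macaulay duration = 7.9744 years


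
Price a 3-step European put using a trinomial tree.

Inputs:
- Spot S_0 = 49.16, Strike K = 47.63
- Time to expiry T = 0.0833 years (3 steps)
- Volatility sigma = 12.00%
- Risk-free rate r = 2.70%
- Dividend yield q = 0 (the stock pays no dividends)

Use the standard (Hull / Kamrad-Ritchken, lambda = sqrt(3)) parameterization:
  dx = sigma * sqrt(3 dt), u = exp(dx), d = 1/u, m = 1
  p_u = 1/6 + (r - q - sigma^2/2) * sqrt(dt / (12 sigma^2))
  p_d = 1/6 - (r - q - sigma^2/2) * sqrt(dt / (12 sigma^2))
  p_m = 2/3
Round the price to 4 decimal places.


Answer: Price = V(0,0) = 0.1339

Derivation:
dt = T/N = 0.027767; dx = sigma*sqrt(3*dt) = 0.034634
u = exp(dx) = 1.035241; d = 1/u = 0.965959
p_u = 0.174604, p_m = 0.666667, p_d = 0.158730
Discount per step: exp(-r*dt) = 0.999251
Stock lattice S(k, j) with j the centered position index:
  k=0: S(0,+0) = 49.1600
  k=1: S(1,-1) = 47.4865; S(1,+0) = 49.1600; S(1,+1) = 50.8924
  k=2: S(2,-2) = 45.8700; S(2,-1) = 47.4865; S(2,+0) = 49.1600; S(2,+1) = 50.8924; S(2,+2) = 52.6859
  k=3: S(3,-3) = 44.3086; S(3,-2) = 45.8700; S(3,-1) = 47.4865; S(3,+0) = 49.1600; S(3,+1) = 50.8924; S(3,+2) = 52.6859; S(3,+3) = 54.5426
Terminal payoffs V(N, j) = max(K - S_T, 0):
  V(3,-3) = 3.321434; V(3,-2) = 1.759963; V(3,-1) = 0.143465; V(3,+0) = 0.000000; V(3,+1) = 0.000000; V(3,+2) = 0.000000; V(3,+3) = 0.000000
Backward induction: V(k, j) = exp(-r*dt) * [p_u * V(k+1, j+1) + p_m * V(k+1, j) + p_d * V(k+1, j-1)]
  V(2,-2) = exp(-r*dt) * [p_u*0.143465 + p_m*1.759963 + p_d*3.321434] = 1.724275
  V(2,-1) = exp(-r*dt) * [p_u*0.000000 + p_m*0.143465 + p_d*1.759963] = 0.374721
  V(2,+0) = exp(-r*dt) * [p_u*0.000000 + p_m*0.000000 + p_d*0.143465] = 0.022755
  V(2,+1) = exp(-r*dt) * [p_u*0.000000 + p_m*0.000000 + p_d*0.000000] = 0.000000
  V(2,+2) = exp(-r*dt) * [p_u*0.000000 + p_m*0.000000 + p_d*0.000000] = 0.000000
  V(1,-1) = exp(-r*dt) * [p_u*0.022755 + p_m*0.374721 + p_d*1.724275] = 0.527085
  V(1,+0) = exp(-r*dt) * [p_u*0.000000 + p_m*0.022755 + p_d*0.374721] = 0.074593
  V(1,+1) = exp(-r*dt) * [p_u*0.000000 + p_m*0.000000 + p_d*0.022755] = 0.003609
  V(0,+0) = exp(-r*dt) * [p_u*0.003609 + p_m*0.074593 + p_d*0.527085] = 0.133923


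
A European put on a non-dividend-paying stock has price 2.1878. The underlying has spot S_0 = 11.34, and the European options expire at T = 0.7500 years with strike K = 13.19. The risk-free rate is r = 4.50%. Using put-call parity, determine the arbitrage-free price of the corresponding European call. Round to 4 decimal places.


Put-call parity: C - P = S_0 * exp(-qT) - K * exp(-rT).
S_0 * exp(-qT) = 11.3400 * 1.00000000 = 11.34000000
K * exp(-rT) = 13.1900 * 0.96681318 = 12.75226581
C = P + S*exp(-qT) - K*exp(-rT)
C = 2.1878 + 11.34000000 - 12.75226581 = 0.7755

Answer: Call price = 0.7755


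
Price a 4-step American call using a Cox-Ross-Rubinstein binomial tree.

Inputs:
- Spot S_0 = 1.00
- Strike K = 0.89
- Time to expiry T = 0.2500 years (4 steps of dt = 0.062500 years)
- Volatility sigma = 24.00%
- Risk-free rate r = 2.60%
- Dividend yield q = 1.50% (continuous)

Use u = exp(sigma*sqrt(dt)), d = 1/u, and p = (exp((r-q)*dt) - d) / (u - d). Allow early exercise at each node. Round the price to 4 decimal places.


dt = T/N = 0.062500
u = exp(sigma*sqrt(dt)) = 1.061837; d = 1/u = 0.941765
p = (exp((r-q)*dt) - d) / (u - d) = 0.490732
Discount per step: exp(-r*dt) = 0.998376
Stock lattice S(k, i) with i counting down-moves:
  k=0: S(0,0) = 1.0000
  k=1: S(1,0) = 1.0618; S(1,1) = 0.9418
  k=2: S(2,0) = 1.1275; S(2,1) = 1.0000; S(2,2) = 0.8869
  k=3: S(3,0) = 1.1972; S(3,1) = 1.0618; S(3,2) = 0.9418; S(3,3) = 0.8353
  k=4: S(4,0) = 1.2712; S(4,1) = 1.1275; S(4,2) = 1.0000; S(4,3) = 0.8869; S(4,4) = 0.7866
Terminal payoffs V(N, i) = max(S_T - K, 0):
  V(4,0) = 0.381249; V(4,1) = 0.237497; V(4,2) = 0.110000; V(4,3) = 0.000000; V(4,4) = 0.000000
Backward induction: V(k, i) = exp(-r*dt) * [p * V(k+1, i) + (1-p) * V(k+1, i+1)]; then take max(V_cont, immediate exercise) for American.
  V(3,0) = exp(-r*dt) * [p*0.381249 + (1-p)*0.237497] = 0.307541; exercise = 0.307217; V(3,0) = max -> 0.307541
  V(3,1) = exp(-r*dt) * [p*0.237497 + (1-p)*0.110000] = 0.172287; exercise = 0.171837; V(3,1) = max -> 0.172287
  V(3,2) = exp(-r*dt) * [p*0.110000 + (1-p)*0.000000] = 0.053893; exercise = 0.051765; V(3,2) = max -> 0.053893
  V(3,3) = exp(-r*dt) * [p*0.000000 + (1-p)*0.000000] = 0.000000; exercise = 0.000000; V(3,3) = max -> 0.000000
  V(2,0) = exp(-r*dt) * [p*0.307541 + (1-p)*0.172287] = 0.238273; exercise = 0.237497; V(2,0) = max -> 0.238273
  V(2,1) = exp(-r*dt) * [p*0.172287 + (1-p)*0.053893] = 0.111811; exercise = 0.110000; V(2,1) = max -> 0.111811
  V(2,2) = exp(-r*dt) * [p*0.053893 + (1-p)*0.000000] = 0.026404; exercise = 0.000000; V(2,2) = max -> 0.026404
  V(1,0) = exp(-r*dt) * [p*0.238273 + (1-p)*0.111811] = 0.173587; exercise = 0.171837; V(1,0) = max -> 0.173587
  V(1,1) = exp(-r*dt) * [p*0.111811 + (1-p)*0.026404] = 0.068205; exercise = 0.051765; V(1,1) = max -> 0.068205
  V(0,0) = exp(-r*dt) * [p*0.173587 + (1-p)*0.068205] = 0.119725; exercise = 0.110000; V(0,0) = max -> 0.119725

Answer: Price = V(0,0) = 0.1197


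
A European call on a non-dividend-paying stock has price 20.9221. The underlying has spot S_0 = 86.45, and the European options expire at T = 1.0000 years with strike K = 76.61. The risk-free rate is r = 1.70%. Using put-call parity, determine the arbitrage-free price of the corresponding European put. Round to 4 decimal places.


Answer: Put price = 9.7907

Derivation:
Put-call parity: C - P = S_0 * exp(-qT) - K * exp(-rT).
S_0 * exp(-qT) = 86.4500 * 1.00000000 = 86.45000000
K * exp(-rT) = 76.6100 * 0.98314368 = 75.31863768
P = C - S*exp(-qT) + K*exp(-rT)
P = 20.9221 - 86.45000000 + 75.31863768 = 9.7907


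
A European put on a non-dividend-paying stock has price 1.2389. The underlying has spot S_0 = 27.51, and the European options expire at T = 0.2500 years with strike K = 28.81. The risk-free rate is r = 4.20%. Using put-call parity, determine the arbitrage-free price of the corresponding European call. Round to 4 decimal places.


Answer: Call price = 0.2398

Derivation:
Put-call parity: C - P = S_0 * exp(-qT) - K * exp(-rT).
S_0 * exp(-qT) = 27.5100 * 1.00000000 = 27.51000000
K * exp(-rT) = 28.8100 * 0.98955493 = 28.50907761
C = P + S*exp(-qT) - K*exp(-rT)
C = 1.2389 + 27.51000000 - 28.50907761 = 0.2398


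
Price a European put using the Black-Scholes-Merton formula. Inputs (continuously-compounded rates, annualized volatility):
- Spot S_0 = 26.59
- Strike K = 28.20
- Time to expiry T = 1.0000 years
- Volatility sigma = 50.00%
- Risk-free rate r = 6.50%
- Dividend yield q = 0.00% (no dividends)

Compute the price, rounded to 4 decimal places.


d1 = (ln(S/K) + (r - q + 0.5*sigma^2) * T) / (sigma * sqrt(T)) = 0.26242645
d2 = d1 - sigma * sqrt(T) = -0.23757355
exp(-rT) = 0.93706746; exp(-qT) = 1.00000000
P = K * exp(-rT) * N(-d2) - S_0 * exp(-qT) * N(-d1)
N(-d1) = 0.39649634; N(-d2) = 0.59389406
P = 28.2000 * 0.93706746 * 0.59389406 - 26.5900 * 1.00000000 * 0.39649634 = 5.1510

Answer: Price = 5.1510


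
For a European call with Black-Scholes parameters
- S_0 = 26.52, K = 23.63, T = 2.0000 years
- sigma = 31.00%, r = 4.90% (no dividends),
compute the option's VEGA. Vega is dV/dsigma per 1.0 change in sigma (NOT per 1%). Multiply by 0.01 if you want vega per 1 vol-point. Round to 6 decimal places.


d1 = 0.7059253976; d2 = 0.2675191933
phi(d1) = 0.3109559966; exp(-qT) = 1.0000000000; exp(-rT) = 0.9066489038
Vega = S * exp(-qT) * phi(d1) * sqrt(T) = 26.5200 * 1.0000000000 * 0.3109559966 * 1.4142135624 = 11.662387

Answer: Vega = 11.662387


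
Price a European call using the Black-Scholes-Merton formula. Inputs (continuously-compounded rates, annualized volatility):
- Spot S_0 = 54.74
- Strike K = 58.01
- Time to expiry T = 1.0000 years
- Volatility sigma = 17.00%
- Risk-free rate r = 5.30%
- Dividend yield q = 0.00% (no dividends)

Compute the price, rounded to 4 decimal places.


Answer: Price = 3.5812

Derivation:
d1 = (ln(S/K) + (r - q + 0.5*sigma^2) * T) / (sigma * sqrt(T)) = 0.05546644
d2 = d1 - sigma * sqrt(T) = -0.11453356
exp(-rT) = 0.94838001; exp(-qT) = 1.00000000
C = S_0 * exp(-qT) * N(d1) - K * exp(-rT) * N(d2)
N(d1) = 0.52211657; N(d2) = 0.45440742
C = 54.7400 * 1.00000000 * 0.52211657 - 58.0100 * 0.94838001 * 0.45440742 = 3.5812


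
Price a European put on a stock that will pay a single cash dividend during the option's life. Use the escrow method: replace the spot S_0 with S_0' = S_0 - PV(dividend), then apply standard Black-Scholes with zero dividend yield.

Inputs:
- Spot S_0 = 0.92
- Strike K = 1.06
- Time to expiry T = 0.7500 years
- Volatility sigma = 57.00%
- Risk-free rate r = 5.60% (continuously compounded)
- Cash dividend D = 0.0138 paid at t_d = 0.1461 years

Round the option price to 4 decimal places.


PV(D) = D * exp(-r * t_d) = 0.0138 * 0.99185178 = 0.01368755
S_0' = S_0 - PV(D) = 0.9200 - 0.01368755 = 0.90631245
d1 = (ln(S_0'/K) + (r + sigma^2/2)*T) / (sigma*sqrt(T)) = 0.01458047
d2 = d1 - sigma*sqrt(T) = -0.47905401
exp(-rT) = 0.95886978
N(-d1) = 0.49418344; N(-d2) = 0.68404990
P = K * exp(-rT) * N(-d2) - S_0' * N(-d1) = 1.0600 * 0.95886978 * 0.68404990 - 0.90631245 * 0.49418344 = 0.2474

Answer: Price = 0.2474


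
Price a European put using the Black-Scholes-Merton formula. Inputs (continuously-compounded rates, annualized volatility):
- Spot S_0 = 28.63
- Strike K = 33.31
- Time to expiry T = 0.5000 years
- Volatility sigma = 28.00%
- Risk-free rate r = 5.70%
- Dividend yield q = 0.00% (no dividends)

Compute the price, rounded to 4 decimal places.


Answer: Price = 4.7243

Derivation:
d1 = (ln(S/K) + (r - q + 0.5*sigma^2) * T) / (sigma * sqrt(T)) = -0.52175658
d2 = d1 - sigma * sqrt(T) = -0.71974648
exp(-rT) = 0.97190229; exp(-qT) = 1.00000000
P = K * exp(-rT) * N(-d2) - S_0 * exp(-qT) * N(-d1)
N(-d1) = 0.69908009; N(-d2) = 0.76415945
P = 33.3100 * 0.97190229 * 0.76415945 - 28.6300 * 1.00000000 * 0.69908009 = 4.7243


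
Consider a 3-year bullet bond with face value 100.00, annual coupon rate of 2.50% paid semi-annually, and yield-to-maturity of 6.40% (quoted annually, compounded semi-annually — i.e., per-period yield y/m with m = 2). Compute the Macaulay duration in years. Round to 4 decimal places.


Coupon per period c = face * coupon_rate / m = 1.250000
Periods per year m = 2; per-period yield y/m = 0.032000
Number of cashflows N = 6
Cashflows (t years, CF_t, discount factor 1/(1+y/m)^(m*t), PV):
  t = 0.5000: CF_t = 1.250000, DF = 0.968992, PV = 1.211240
  t = 1.0000: CF_t = 1.250000, DF = 0.938946, PV = 1.173682
  t = 1.5000: CF_t = 1.250000, DF = 0.909831, PV = 1.137289
  t = 2.0000: CF_t = 1.250000, DF = 0.881620, PV = 1.102024
  t = 2.5000: CF_t = 1.250000, DF = 0.854283, PV = 1.067853
  t = 3.0000: CF_t = 101.250000, DF = 0.827793, PV = 83.814054
Price P = sum_t PV_t = 89.506144
Macaulay numerator sum_t t * PV_t:
  t * PV_t at t = 0.5000: 0.605620
  t * PV_t at t = 1.0000: 1.173682
  t * PV_t at t = 1.5000: 1.705934
  t * PV_t at t = 2.0000: 2.204049
  t * PV_t at t = 2.5000: 2.669633
  t * PV_t at t = 3.0000: 251.442162
Macaulay duration D = (sum_t t * PV_t) / P = 259.801080 / 89.506144 = 2.902606

Answer: Macaulay duration = 2.9026 years


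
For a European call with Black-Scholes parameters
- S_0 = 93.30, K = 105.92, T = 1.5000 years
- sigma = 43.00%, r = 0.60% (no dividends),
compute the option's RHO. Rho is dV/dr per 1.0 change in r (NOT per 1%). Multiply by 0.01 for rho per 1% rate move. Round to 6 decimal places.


Answer: Rho = 49.297318

Derivation:
d1 = 0.0395165654; d2 = -0.4871237293
phi(d1) = 0.3986309160; exp(-qT) = 1.0000000000; exp(-rT) = 0.9910403788
N(d2) = 0.3130853256
Rho = K*T*exp(-rT)*N(d2) = 105.9200 * 1.5000 * 0.9910403788 * 0.3130853256 = 49.297318


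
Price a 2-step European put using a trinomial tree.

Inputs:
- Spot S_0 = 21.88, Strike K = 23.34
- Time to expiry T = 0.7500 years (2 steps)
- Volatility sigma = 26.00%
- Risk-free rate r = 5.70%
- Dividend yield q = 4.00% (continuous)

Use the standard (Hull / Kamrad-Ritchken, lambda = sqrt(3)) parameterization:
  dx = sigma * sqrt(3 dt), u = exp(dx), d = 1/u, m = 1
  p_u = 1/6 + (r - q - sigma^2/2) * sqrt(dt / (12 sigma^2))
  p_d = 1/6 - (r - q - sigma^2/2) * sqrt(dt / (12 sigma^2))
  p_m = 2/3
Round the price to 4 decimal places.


Answer: Price = V(0,0) = 2.5573

Derivation:
dt = T/N = 0.375000; dx = sigma*sqrt(3*dt) = 0.275772
u = exp(dx) = 1.317547; d = 1/u = 0.758986
p_u = 0.155244, p_m = 0.666667, p_d = 0.178089
Discount per step: exp(-r*dt) = 0.978852
Stock lattice S(k, j) with j the centered position index:
  k=0: S(0,+0) = 21.8800
  k=1: S(1,-1) = 16.6066; S(1,+0) = 21.8800; S(1,+1) = 28.8279
  k=2: S(2,-2) = 12.6042; S(2,-1) = 16.6066; S(2,+0) = 21.8800; S(2,+1) = 28.8279; S(2,+2) = 37.9821
Terminal payoffs V(N, j) = max(K - S_T, 0):
  V(2,-2) = 10.735805; V(2,-1) = 6.733381; V(2,+0) = 1.460000; V(2,+1) = 0.000000; V(2,+2) = 0.000000
Backward induction: V(k, j) = exp(-r*dt) * [p_u * V(k+1, j+1) + p_m * V(k+1, j) + p_d * V(k+1, j-1)]
  V(1,-1) = exp(-r*dt) * [p_u*1.460000 + p_m*6.733381 + p_d*10.735805] = 6.487348
  V(1,+0) = exp(-r*dt) * [p_u*0.000000 + p_m*1.460000 + p_d*6.733381] = 2.126532
  V(1,+1) = exp(-r*dt) * [p_u*0.000000 + p_m*0.000000 + p_d*1.460000] = 0.254511
  V(0,+0) = exp(-r*dt) * [p_u*0.254511 + p_m*2.126532 + p_d*6.487348] = 2.557275


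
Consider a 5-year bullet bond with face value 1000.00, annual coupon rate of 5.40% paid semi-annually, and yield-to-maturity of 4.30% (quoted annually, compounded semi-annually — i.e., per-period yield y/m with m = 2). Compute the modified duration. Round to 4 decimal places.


Coupon per period c = face * coupon_rate / m = 27.000000
Periods per year m = 2; per-period yield y/m = 0.021500
Number of cashflows N = 10
Cashflows (t years, CF_t, discount factor 1/(1+y/m)^(m*t), PV):
  t = 0.5000: CF_t = 27.000000, DF = 0.978953, PV = 26.431718
  t = 1.0000: CF_t = 27.000000, DF = 0.958348, PV = 25.875397
  t = 1.5000: CF_t = 27.000000, DF = 0.938177, PV = 25.330785
  t = 2.0000: CF_t = 27.000000, DF = 0.918431, PV = 24.797636
  t = 2.5000: CF_t = 27.000000, DF = 0.899100, PV = 24.275708
  t = 3.0000: CF_t = 27.000000, DF = 0.880177, PV = 23.764766
  t = 3.5000: CF_t = 27.000000, DF = 0.861651, PV = 23.264577
  t = 4.0000: CF_t = 27.000000, DF = 0.843515, PV = 22.774917
  t = 4.5000: CF_t = 27.000000, DF = 0.825762, PV = 22.295562
  t = 5.0000: CF_t = 1027.000000, DF = 0.808381, PV = 830.207656
Price P = sum_t PV_t = 1049.018722
First compute Macaulay numerator sum_t t * PV_t:
  t * PV_t at t = 0.5000: 13.215859
  t * PV_t at t = 1.0000: 25.875397
  t * PV_t at t = 1.5000: 37.996178
  t * PV_t at t = 2.0000: 49.595272
  t * PV_t at t = 2.5000: 60.689271
  t * PV_t at t = 3.0000: 71.294297
  t * PV_t at t = 3.5000: 81.426021
  t * PV_t at t = 4.0000: 91.099667
  t * PV_t at t = 4.5000: 100.330029
  t * PV_t at t = 5.0000: 4151.038279
Macaulay duration D = 4682.560269 / 1049.018722 = 4.463753
Modified duration = D / (1 + y/m) = 4.463753 / (1 + 0.021500) = 4.369802

Answer: Modified duration = 4.3698


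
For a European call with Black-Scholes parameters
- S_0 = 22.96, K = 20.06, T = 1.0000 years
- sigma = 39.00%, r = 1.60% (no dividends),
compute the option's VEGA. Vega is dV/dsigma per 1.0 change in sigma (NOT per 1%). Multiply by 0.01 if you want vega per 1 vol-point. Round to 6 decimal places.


Answer: Vega = 7.731555

Derivation:
d1 = 0.5822456126; d2 = 0.1922456126
phi(d1) = 0.3367402188; exp(-qT) = 1.0000000000; exp(-rT) = 0.9841273201
Vega = S * exp(-qT) * phi(d1) * sqrt(T) = 22.9600 * 1.0000000000 * 0.3367402188 * 1.0000000000 = 7.731555


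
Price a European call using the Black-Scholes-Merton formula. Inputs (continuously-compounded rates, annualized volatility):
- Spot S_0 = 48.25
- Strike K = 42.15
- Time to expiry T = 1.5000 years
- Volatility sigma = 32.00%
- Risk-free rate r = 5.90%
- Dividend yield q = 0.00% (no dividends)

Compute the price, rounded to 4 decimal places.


Answer: Price = 12.6302

Derivation:
d1 = (ln(S/K) + (r - q + 0.5*sigma^2) * T) / (sigma * sqrt(T)) = 0.76664218
d2 = d1 - sigma * sqrt(T) = 0.37472382
exp(-rT) = 0.91530311; exp(-qT) = 1.00000000
C = S_0 * exp(-qT) * N(d1) - K * exp(-rT) * N(d2)
N(d1) = 0.77835285; N(d2) = 0.64606706
C = 48.2500 * 1.00000000 * 0.77835285 - 42.1500 * 0.91530311 * 0.64606706 = 12.6302


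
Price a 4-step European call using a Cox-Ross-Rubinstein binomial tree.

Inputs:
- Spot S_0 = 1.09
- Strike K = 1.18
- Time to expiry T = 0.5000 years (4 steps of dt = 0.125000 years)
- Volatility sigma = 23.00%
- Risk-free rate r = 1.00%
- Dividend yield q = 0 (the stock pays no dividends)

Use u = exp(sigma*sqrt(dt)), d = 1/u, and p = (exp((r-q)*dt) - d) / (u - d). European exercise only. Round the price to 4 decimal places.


Answer: Price = V(0,0) = 0.0427

Derivation:
dt = T/N = 0.125000
u = exp(sigma*sqrt(dt)) = 1.084715; d = 1/u = 0.921901
p = (exp((r-q)*dt) - d) / (u - d) = 0.487364
Discount per step: exp(-r*dt) = 0.998751
Stock lattice S(k, i) with i counting down-moves:
  k=0: S(0,0) = 1.0900
  k=1: S(1,0) = 1.1823; S(1,1) = 1.0049
  k=2: S(2,0) = 1.2825; S(2,1) = 1.0900; S(2,2) = 0.9264
  k=3: S(3,0) = 1.3911; S(3,1) = 1.1823; S(3,2) = 1.0049; S(3,3) = 0.8540
  k=4: S(4,0) = 1.5090; S(4,1) = 1.2825; S(4,2) = 1.0900; S(4,3) = 0.9264; S(4,4) = 0.7873
Terminal payoffs V(N, i) = max(S_T - K, 0):
  V(4,0) = 0.328999; V(4,1) = 0.102501; V(4,2) = 0.000000; V(4,3) = 0.000000; V(4,4) = 0.000000
Backward induction: V(k, i) = exp(-r*dt) * [p * V(k+1, i) + (1-p) * V(k+1, i+1)].
  V(3,0) = exp(-r*dt) * [p*0.328999 + (1-p)*0.102501] = 0.212622
  V(3,1) = exp(-r*dt) * [p*0.102501 + (1-p)*0.000000] = 0.049893
  V(3,2) = exp(-r*dt) * [p*0.000000 + (1-p)*0.000000] = 0.000000
  V(3,3) = exp(-r*dt) * [p*0.000000 + (1-p)*0.000000] = 0.000000
  V(2,0) = exp(-r*dt) * [p*0.212622 + (1-p)*0.049893] = 0.129040
  V(2,1) = exp(-r*dt) * [p*0.049893 + (1-p)*0.000000] = 0.024286
  V(2,2) = exp(-r*dt) * [p*0.000000 + (1-p)*0.000000] = 0.000000
  V(1,0) = exp(-r*dt) * [p*0.129040 + (1-p)*0.024286] = 0.075245
  V(1,1) = exp(-r*dt) * [p*0.024286 + (1-p)*0.000000] = 0.011821
  V(0,0) = exp(-r*dt) * [p*0.075245 + (1-p)*0.011821] = 0.042678


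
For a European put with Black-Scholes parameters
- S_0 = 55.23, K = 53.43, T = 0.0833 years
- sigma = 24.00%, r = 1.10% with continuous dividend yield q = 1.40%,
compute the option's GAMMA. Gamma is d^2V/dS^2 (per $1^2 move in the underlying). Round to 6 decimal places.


Answer: Gamma = 0.091486

Derivation:
d1 = 0.5093686703; d2 = 0.4401004958
phi(d1) = 0.3504046133; exp(-qT) = 0.9988344797; exp(-rT) = 0.9990841197
Gamma = exp(-qT) * phi(d1) / (S * sigma * sqrt(T)) = 0.9988344797 * 0.3504046133 / (55.2300 * 0.2400 * 0.2886173938) = 0.091486


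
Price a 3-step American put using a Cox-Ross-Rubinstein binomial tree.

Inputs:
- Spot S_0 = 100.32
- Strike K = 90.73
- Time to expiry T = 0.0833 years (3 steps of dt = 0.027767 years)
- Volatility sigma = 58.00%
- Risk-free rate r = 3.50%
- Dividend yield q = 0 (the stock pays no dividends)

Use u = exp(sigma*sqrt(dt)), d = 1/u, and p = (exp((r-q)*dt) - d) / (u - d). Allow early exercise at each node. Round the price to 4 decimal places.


dt = T/N = 0.027767
u = exp(sigma*sqrt(dt)) = 1.101472; d = 1/u = 0.907876
p = (exp((r-q)*dt) - d) / (u - d) = 0.480879
Discount per step: exp(-r*dt) = 0.999029
Stock lattice S(k, i) with i counting down-moves:
  k=0: S(0,0) = 100.3200
  k=1: S(1,0) = 110.4997; S(1,1) = 91.0781
  k=2: S(2,0) = 121.7123; S(2,1) = 100.3200; S(2,2) = 82.6877
  k=3: S(3,0) = 134.0626; S(3,1) = 110.4997; S(3,2) = 91.0781; S(3,3) = 75.0702
Terminal payoffs V(N, i) = max(K - S_T, 0):
  V(3,0) = 0.000000; V(3,1) = 0.000000; V(3,2) = 0.000000; V(3,3) = 15.659845
Backward induction: V(k, i) = exp(-r*dt) * [p * V(k+1, i) + (1-p) * V(k+1, i+1)]; then take max(V_cont, immediate exercise) for American.
  V(2,0) = exp(-r*dt) * [p*0.000000 + (1-p)*0.000000] = 0.000000; exercise = 0.000000; V(2,0) = max -> 0.000000
  V(2,1) = exp(-r*dt) * [p*0.000000 + (1-p)*0.000000] = 0.000000; exercise = 0.000000; V(2,1) = max -> 0.000000
  V(2,2) = exp(-r*dt) * [p*0.000000 + (1-p)*15.659845] = 8.121453; exercise = 8.042337; V(2,2) = max -> 8.121453
  V(1,0) = exp(-r*dt) * [p*0.000000 + (1-p)*0.000000] = 0.000000; exercise = 0.000000; V(1,0) = max -> 0.000000
  V(1,1) = exp(-r*dt) * [p*0.000000 + (1-p)*8.121453] = 4.211919; exercise = 0.000000; V(1,1) = max -> 4.211919
  V(0,0) = exp(-r*dt) * [p*0.000000 + (1-p)*4.211919] = 2.184370; exercise = 0.000000; V(0,0) = max -> 2.184370

Answer: Price = V(0,0) = 2.1844


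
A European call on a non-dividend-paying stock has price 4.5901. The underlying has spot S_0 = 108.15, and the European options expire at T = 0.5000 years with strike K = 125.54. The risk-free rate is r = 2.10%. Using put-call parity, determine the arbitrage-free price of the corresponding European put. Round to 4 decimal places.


Put-call parity: C - P = S_0 * exp(-qT) - K * exp(-rT).
S_0 * exp(-qT) = 108.1500 * 1.00000000 = 108.15000000
K * exp(-rT) = 125.5400 * 0.98955493 = 124.22872623
P = C - S*exp(-qT) + K*exp(-rT)
P = 4.5901 - 108.15000000 + 124.22872623 = 20.6688

Answer: Put price = 20.6688


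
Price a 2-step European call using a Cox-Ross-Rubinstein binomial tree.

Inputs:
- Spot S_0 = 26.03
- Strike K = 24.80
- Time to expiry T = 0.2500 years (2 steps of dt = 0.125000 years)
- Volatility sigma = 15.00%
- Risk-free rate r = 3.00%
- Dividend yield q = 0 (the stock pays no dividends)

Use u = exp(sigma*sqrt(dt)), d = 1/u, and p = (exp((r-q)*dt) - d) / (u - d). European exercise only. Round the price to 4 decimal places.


dt = T/N = 0.125000
u = exp(sigma*sqrt(dt)) = 1.054464; d = 1/u = 0.948349
p = (exp((r-q)*dt) - d) / (u - d) = 0.522150
Discount per step: exp(-r*dt) = 0.996257
Stock lattice S(k, i) with i counting down-moves:
  k=0: S(0,0) = 26.0300
  k=1: S(1,0) = 27.4477; S(1,1) = 24.6855
  k=2: S(2,0) = 28.9426; S(2,1) = 26.0300; S(2,2) = 23.4105
Terminal payoffs V(N, i) = max(S_T - K, 0):
  V(2,0) = 4.142634; V(2,1) = 1.230000; V(2,2) = 0.000000
Backward induction: V(k, i) = exp(-r*dt) * [p * V(k+1, i) + (1-p) * V(k+1, i+1)].
  V(1,0) = exp(-r*dt) * [p*4.142634 + (1-p)*1.230000] = 2.740536
  V(1,1) = exp(-r*dt) * [p*1.230000 + (1-p)*0.000000] = 0.639841
  V(0,0) = exp(-r*dt) * [p*2.740536 + (1-p)*0.639841] = 1.730218

Answer: Price = V(0,0) = 1.7302


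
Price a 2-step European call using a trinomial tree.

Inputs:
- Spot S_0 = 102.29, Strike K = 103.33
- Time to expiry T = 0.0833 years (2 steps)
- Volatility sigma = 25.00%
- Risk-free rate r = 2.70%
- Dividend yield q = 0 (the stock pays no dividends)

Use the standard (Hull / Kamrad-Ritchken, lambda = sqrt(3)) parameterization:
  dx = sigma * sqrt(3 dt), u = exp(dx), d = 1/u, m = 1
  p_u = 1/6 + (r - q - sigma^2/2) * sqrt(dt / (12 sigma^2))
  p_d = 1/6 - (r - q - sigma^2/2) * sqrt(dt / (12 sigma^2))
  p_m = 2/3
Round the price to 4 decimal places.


dt = T/N = 0.041650; dx = sigma*sqrt(3*dt) = 0.088371
u = exp(dx) = 1.092393; d = 1/u = 0.915421
p_u = 0.165665, p_m = 0.666667, p_d = 0.167668
Discount per step: exp(-r*dt) = 0.998876
Stock lattice S(k, j) with j the centered position index:
  k=0: S(0,+0) = 102.2900
  k=1: S(1,-1) = 93.6385; S(1,+0) = 102.2900; S(1,+1) = 111.7409
  k=2: S(2,-2) = 85.7187; S(2,-1) = 93.6385; S(2,+0) = 102.2900; S(2,+1) = 111.7409; S(2,+2) = 122.0649
Terminal payoffs V(N, j) = max(S_T - K, 0):
  V(2,-2) = 0.000000; V(2,-1) = 0.000000; V(2,+0) = 0.000000; V(2,+1) = 8.410876; V(2,+2) = 18.734947
Backward induction: V(k, j) = exp(-r*dt) * [p_u * V(k+1, j+1) + p_m * V(k+1, j) + p_d * V(k+1, j-1)]
  V(1,-1) = exp(-r*dt) * [p_u*0.000000 + p_m*0.000000 + p_d*0.000000] = 0.000000
  V(1,+0) = exp(-r*dt) * [p_u*8.410876 + p_m*0.000000 + p_d*0.000000] = 1.391823
  V(1,+1) = exp(-r*dt) * [p_u*18.734947 + p_m*8.410876 + p_d*0.000000] = 8.701188
  V(0,+0) = exp(-r*dt) * [p_u*8.701188 + p_m*1.391823 + p_d*0.000000] = 2.366702

Answer: Price = V(0,0) = 2.3667
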